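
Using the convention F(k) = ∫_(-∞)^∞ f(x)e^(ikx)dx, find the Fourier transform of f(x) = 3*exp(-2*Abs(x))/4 3/(k^2 + 4)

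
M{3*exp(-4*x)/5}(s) 3*gamma(s)/(5*4^s)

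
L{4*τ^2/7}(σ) 8/(7*σ^3)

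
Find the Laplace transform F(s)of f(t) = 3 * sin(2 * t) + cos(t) 6/(s^2 + 4) + s/(s^2 + 1)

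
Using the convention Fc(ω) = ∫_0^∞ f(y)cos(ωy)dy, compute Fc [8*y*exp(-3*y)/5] 8*(9 - ω^2)/(5*(ω^2+9)^2)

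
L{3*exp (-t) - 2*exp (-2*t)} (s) 3/ (s + 1) - 2/ (s + 2)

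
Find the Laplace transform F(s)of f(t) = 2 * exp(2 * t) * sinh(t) 2/((s - 2)^2 - 1)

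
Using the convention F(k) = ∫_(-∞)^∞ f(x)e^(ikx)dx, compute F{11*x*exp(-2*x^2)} 11*sqrt(2)*I*sqrt(pi)*k*exp(-k^2/8)/8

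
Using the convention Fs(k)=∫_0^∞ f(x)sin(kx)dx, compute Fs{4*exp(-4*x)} 4*k/(k^2+16)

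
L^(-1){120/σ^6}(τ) τ^5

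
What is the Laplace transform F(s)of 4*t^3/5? 24/(5*s^4)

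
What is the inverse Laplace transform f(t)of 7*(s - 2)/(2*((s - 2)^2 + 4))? 7*exp(2*t)*cos(2*t)/2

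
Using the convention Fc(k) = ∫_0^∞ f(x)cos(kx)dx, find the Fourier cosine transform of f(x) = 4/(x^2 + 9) 2*pi*exp(-3*k)/3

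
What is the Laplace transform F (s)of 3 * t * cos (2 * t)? 3 * (s^2 - 4)/ (s^2 + 4)^2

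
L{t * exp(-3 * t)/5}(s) 1/(5 * (s + 3)^2)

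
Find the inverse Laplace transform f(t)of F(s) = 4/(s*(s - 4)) 2*exp(2*t)*sinh(2*t)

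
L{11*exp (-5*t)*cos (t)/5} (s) 11*(s + 5)/ (5*( (s + 5)^2 + 1))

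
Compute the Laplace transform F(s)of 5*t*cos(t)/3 5*(s^2 - 1)/(3*(s^2 + 1)^2)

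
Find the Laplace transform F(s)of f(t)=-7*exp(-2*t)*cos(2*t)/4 7*(-s - 2)/(4*((s + 2)^2 + 4))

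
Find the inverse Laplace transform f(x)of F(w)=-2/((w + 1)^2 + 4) -exp(-x)*sin(2*x)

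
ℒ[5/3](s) 5/(3*s)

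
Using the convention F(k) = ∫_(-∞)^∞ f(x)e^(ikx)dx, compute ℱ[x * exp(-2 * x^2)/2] sqrt(2) * I * sqrt(pi) * k * exp(-k^2/8)/16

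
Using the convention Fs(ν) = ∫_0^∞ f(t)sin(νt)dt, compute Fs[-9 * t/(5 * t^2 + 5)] -9 * pi * exp(-ν)/10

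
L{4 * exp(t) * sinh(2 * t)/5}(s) 8/(5 * ((s - 1)^2-4))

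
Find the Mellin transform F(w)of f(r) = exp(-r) gamma(w)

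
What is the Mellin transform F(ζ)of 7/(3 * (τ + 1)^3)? 7 * pi * (ζ - 2) * (ζ - 1)/(6 * sin(pi * ζ))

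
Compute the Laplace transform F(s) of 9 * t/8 9/(8 * s^2) 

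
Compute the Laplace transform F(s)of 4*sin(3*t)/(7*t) 4*atan(3/s)/7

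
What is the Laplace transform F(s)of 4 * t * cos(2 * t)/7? 4 * (s^2 - 4)/(7 * (s^2 + 4)^2)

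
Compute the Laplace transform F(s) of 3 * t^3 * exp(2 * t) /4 9/(2 * (s - 2) ^4) 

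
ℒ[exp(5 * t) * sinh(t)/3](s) 1/(3 * ((s - 5)^2-1))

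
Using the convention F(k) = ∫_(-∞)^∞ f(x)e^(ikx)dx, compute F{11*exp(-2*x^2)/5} 11*sqrt(2)*sqrt(pi)*exp(-k^2/8)/10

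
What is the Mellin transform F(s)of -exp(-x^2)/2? -gamma(s/2)/4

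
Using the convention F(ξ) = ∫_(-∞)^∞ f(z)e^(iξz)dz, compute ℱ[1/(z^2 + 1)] pi * exp(-Abs(ξ))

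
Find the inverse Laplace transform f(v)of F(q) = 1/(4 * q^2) v/4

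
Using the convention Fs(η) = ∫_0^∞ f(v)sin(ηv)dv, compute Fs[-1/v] -pi/2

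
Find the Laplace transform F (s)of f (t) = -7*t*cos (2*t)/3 7*(4 - s^2)/ (3*(s^2 + 4)^2)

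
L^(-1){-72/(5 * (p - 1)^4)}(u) -12 * u^3 * exp(u)/5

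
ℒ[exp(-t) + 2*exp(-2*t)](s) 2/(s + 2) + 1/(s + 1)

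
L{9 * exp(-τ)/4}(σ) 9/(4 * (σ + 1))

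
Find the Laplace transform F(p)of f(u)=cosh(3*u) p/(p^2 - 9)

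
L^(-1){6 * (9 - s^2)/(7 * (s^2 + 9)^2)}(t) -6 * t * cos(3 * t)/7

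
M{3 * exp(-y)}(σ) 3 * gamma(σ)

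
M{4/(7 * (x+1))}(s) 4 * pi * csc(pi * s)/7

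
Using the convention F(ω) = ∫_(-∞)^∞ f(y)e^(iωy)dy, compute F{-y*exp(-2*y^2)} -sqrt(2)*I*sqrt(pi)*ω*exp(-ω^2/8)/8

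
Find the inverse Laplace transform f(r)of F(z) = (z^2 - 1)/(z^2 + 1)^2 r*cos(r)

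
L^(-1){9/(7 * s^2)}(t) 9 * t/7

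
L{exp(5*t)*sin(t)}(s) 1/((s - 5)^2 + 1)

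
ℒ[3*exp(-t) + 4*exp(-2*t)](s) 4/(s + 2) + 3/(s + 1)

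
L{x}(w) w^(-2)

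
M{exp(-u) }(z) gamma(z) 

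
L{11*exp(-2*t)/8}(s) 11/(8*(s + 2))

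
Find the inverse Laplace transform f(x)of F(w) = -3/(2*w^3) -3*x^2/4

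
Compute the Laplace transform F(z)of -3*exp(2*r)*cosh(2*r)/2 3*(2 - z)/(2*z*(z - 4))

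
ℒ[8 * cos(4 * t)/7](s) 8 * s/(7 * (s^2 + 16))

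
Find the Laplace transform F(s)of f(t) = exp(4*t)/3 1/(3*(s - 4))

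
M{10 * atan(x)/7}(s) -5 * pi * sec(pi * s/2)/(7 * s)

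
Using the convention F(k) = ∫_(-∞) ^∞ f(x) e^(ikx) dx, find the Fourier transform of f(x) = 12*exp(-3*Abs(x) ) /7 72/(7*(k^2 + 9) ) 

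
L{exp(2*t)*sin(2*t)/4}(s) 1/(2*((s - 2)^2 + 4))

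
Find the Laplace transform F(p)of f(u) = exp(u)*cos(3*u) (p - 1)/((p - 1)^2 + 9)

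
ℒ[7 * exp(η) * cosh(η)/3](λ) 7 * (λ - 1)/(3 * λ * (λ - 2))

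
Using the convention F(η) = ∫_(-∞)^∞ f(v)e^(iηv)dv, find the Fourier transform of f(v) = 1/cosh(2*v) pi/(2*cosh(pi*η/4))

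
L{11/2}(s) 11/(2 * s)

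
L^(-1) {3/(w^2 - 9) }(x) sinh(3 * x) 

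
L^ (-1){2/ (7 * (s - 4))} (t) 2 * exp (4 * t)/7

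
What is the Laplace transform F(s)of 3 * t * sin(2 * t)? 12 * s/(s^2 + 4)^2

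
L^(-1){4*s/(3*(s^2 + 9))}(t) 4*cos(3*t)/3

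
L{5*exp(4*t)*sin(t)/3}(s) 5/(3*((s - 4)^2+1))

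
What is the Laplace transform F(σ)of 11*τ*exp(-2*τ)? 11/(σ + 2)^2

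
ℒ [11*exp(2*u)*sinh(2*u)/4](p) 11/(2*p*(p - 4))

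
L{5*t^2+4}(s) 10/s^3+4/s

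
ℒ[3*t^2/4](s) 3/(2*s^3)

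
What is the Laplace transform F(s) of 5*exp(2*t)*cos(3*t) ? 5*(s - 2) /((s - 2) ^2 + 9) 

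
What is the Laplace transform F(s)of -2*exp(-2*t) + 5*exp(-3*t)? 5/(s + 3) - 2/(s + 2)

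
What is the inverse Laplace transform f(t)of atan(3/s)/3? sin(3 * t)/(3 * t)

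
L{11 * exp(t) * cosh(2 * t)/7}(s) 11 * (s - 1)/(7 * ((s - 1)^2 - 4))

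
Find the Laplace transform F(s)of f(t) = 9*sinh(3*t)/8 27/(8*(s^2 - 9))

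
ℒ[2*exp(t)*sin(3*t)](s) 6/((s - 1)^2 + 9)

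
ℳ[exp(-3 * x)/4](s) gamma(s)/(4 * 3^s)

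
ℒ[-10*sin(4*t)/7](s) -40/(7*s^2 + 112)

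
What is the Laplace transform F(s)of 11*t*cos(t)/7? 11*(s^2 - 1)/(7*(s^2 + 1)^2)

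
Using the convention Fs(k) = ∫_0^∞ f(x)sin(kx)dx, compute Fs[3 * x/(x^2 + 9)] 3 * pi * exp(-3 * k)/2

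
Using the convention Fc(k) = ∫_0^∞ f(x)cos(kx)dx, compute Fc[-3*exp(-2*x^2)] -3*sqrt(2)*sqrt(pi)*exp(-k^2/8)/4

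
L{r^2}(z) 2/z^3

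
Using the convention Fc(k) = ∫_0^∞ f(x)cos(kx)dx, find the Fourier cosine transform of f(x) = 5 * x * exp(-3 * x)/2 5 * (9 - k^2)/(2 * (k^2 + 9)^2)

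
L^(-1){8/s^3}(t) 4 * t^2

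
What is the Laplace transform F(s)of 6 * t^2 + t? 12/s^3 + s^(-2)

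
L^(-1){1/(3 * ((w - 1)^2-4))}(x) exp(x) * sinh(2 * x)/6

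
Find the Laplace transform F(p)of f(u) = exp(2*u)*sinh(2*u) 2/(p*(p - 4))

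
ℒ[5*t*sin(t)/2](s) 5*s/(s^2 + 1)^2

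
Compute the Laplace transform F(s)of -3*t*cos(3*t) 3*(9 - s^2)/(s^2 + 9)^2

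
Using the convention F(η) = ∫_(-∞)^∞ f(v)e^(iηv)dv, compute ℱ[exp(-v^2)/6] sqrt(pi) * exp(-η^2/4)/6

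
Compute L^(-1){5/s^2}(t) 5 * t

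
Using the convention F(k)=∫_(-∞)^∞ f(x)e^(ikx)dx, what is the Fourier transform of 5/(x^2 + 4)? 5*pi*exp(-2*Abs(k))/2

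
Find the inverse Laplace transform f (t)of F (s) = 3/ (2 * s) 3/2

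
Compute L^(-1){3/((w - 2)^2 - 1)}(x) 3*exp(2*x)*sinh(x)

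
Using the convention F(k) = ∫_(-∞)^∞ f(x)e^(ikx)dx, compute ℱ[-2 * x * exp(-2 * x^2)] -sqrt(2) * I * sqrt(pi) * k * exp(-k^2/8)/4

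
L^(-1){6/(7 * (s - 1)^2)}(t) 6 * t * exp(t)/7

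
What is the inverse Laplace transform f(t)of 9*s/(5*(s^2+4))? 9*cos(2*t)/5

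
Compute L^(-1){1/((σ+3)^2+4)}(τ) exp(-3*τ)*sin(2*τ)/2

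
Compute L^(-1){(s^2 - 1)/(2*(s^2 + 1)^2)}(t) t*cos(t)/2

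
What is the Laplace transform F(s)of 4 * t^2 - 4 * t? 8/s^3 - 4/s^2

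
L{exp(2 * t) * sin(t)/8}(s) 1/(8 * ((s - 2)^2 + 1))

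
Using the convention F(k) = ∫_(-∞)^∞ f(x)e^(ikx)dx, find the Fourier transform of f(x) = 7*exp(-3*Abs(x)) 42/(k^2 + 9)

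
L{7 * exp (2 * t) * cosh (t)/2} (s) 7 * (s - 2)/ (2 * ( (s - 2)^2 - 1))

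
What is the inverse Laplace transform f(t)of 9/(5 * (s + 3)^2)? 9 * t * exp(-3 * t)/5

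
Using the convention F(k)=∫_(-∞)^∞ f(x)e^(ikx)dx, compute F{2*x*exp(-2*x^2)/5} sqrt(2)*I*sqrt(pi)*k*exp(-k^2/8)/20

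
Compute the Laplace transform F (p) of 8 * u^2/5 16/ (5 * p^3) 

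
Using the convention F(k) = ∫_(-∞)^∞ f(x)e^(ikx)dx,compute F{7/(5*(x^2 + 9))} 7*pi*exp(-3*Abs(k))/15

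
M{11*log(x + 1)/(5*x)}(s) -11*pi*csc(pi*s)/(5*s - 5)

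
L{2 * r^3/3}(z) 4/z^4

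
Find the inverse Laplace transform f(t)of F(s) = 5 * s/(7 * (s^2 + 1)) 5 * cos(t)/7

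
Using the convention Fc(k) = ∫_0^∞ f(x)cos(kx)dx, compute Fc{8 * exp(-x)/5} 8/(5 * (k^2 + 1))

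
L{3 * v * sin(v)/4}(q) 3 * q/(2 * (q^2+1)^2)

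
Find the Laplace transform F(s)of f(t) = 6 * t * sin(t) 12 * s/(s^2 + 1)^2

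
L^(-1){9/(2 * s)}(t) 9/2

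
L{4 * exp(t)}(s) 4/(s - 1)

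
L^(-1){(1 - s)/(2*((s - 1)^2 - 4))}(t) -exp(t)*cosh(2*t)/2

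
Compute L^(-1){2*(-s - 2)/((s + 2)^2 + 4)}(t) -2*exp(-2*t)*cos(2*t)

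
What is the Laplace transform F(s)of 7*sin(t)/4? 7/(4*(s^2 + 1))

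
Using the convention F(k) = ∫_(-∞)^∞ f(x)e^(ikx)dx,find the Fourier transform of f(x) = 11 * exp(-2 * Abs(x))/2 22/(k^2 + 4)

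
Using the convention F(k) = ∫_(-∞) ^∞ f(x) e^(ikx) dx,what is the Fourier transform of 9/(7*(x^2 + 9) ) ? 3*pi*exp(-3*Abs(k) ) /7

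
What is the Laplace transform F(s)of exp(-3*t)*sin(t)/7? 1/(7*((s+3)^2+1))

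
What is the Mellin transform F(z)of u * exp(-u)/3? gamma(z + 1)/3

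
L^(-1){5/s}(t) 5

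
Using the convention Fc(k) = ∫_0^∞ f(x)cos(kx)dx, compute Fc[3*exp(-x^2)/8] 3*sqrt(pi)*exp(-k^2/4)/16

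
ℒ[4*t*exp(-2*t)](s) 4/(s + 2)^2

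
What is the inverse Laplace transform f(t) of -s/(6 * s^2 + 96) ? -cos(4 * t) /6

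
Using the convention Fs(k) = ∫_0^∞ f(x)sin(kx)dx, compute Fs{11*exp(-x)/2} 11*k/(2*(k^2 + 1))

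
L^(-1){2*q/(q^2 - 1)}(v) 2*cosh(v)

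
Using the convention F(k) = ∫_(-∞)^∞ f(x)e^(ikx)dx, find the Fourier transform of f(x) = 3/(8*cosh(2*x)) 3*pi/(16*cosh(pi*k/4))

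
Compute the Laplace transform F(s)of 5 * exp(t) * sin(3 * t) 15/((s - 1)^2 + 9)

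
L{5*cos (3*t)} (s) 5*s/ (s^2 + 9)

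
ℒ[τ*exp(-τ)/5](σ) 1/(5*(σ + 1)^2)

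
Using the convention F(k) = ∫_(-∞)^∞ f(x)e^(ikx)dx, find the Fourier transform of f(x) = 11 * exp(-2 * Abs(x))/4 11/(k^2 + 4)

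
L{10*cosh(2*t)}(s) 10*s/(s^2 - 4)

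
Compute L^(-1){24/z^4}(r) 4 * r^3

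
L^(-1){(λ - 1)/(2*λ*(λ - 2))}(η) exp(η)*cosh(η)/2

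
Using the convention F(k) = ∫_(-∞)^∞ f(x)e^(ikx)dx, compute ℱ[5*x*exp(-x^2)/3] 5*I*sqrt(pi)*k*exp(-k^2/4)/6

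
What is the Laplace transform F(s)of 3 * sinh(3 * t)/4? 9/(4 * (s^2 - 9))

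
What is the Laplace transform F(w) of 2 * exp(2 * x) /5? 2/(5 * (w - 2) ) 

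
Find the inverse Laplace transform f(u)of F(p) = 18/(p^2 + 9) 6 * sin(3 * u)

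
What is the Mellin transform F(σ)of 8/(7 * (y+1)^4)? 4 * gamma(σ) * gamma(4 - σ)/21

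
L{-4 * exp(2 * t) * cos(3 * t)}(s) 4 * (2 - s)/((s - 2)^2 + 9)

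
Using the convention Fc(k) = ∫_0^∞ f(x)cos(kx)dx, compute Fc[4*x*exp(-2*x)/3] 4*(4 - k^2)/(3*(k^2 + 4)^2)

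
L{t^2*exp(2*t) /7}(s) 2/(7*(s - 2) ^3) 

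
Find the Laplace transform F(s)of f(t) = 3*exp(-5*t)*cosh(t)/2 3*(s+5)/(2*((s+5)^2 - 1))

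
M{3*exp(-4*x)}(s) 3*gamma(s)/4^s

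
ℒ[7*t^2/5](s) 14/(5*s^3) 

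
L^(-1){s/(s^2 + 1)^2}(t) t * sin(t)/2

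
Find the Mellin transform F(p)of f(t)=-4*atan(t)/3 2*pi*sec(pi*p/2)/(3*p)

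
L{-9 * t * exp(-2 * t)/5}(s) -9/(5 * (s+2)^2)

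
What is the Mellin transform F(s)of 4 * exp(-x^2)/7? 2 * gamma(s/2)/7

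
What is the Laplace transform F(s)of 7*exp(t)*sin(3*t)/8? 21/(8*((s - 1)^2+9))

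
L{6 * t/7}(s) 6/(7 * s^2)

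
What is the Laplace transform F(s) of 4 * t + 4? 4/s + 4/s^2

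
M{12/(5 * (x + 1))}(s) 12 * pi * csc(pi * s)/5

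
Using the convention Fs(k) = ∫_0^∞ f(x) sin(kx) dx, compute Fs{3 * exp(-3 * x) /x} 3 * atan(k/3) 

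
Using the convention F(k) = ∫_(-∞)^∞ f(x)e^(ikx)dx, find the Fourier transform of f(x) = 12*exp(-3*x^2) 4*sqrt(3)*sqrt(pi)*exp(-k^2/12)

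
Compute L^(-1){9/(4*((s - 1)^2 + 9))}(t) 3*exp(t)*sin(3*t)/4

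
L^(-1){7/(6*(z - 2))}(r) 7*exp(2*r)/6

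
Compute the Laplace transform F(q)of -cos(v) -q/(q^2 + 1)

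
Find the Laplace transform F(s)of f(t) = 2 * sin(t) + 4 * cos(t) 4 * s/(s^2 + 1) + 2/(s^2 + 1)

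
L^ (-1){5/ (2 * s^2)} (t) 5 * t/2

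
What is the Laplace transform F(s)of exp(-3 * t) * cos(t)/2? (s + 3)/(2 * ((s + 3)^2 + 1))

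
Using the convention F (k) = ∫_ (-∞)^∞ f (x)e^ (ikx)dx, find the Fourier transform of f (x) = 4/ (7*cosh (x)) 4*pi/ (7*cosh (pi*k/2))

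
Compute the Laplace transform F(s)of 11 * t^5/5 264/s^6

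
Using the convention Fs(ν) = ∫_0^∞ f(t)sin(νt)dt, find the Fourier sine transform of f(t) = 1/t pi/2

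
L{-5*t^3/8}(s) -15/(4*s^4)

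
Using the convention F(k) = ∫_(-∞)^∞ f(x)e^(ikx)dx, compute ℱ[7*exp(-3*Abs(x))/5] 42/(5*(k^2 + 9))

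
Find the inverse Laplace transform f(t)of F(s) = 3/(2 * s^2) 3 * t/2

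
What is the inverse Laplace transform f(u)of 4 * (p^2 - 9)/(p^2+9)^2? 4 * u * cos(3 * u)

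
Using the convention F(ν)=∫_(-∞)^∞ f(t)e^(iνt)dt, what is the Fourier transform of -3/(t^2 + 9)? -pi*exp(-3*Abs(ν))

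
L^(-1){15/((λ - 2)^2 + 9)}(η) 5 * exp(2 * η) * sin(3 * η)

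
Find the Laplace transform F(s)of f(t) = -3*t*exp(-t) -3/(s + 1)^2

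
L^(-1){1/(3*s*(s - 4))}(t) exp(2*t)*sinh(2*t)/6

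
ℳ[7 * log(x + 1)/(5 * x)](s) -7 * pi * csc(pi * s)/(5 * s - 5)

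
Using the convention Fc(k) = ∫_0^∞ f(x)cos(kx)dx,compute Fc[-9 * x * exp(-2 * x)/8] 9 * (k^2 - 4)/(8 * (k^2 + 4)^2)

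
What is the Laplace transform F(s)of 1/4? 1/(4 * s)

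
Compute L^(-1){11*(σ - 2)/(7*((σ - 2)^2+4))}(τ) 11*exp(2*τ)*cos(2*τ)/7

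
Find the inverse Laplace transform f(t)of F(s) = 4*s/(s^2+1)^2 2*t*sin(t)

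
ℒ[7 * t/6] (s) 7/(6 * s^2)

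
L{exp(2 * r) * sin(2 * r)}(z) 2/((z - 2)^2 + 4)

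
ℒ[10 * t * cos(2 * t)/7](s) 10 * (s^2 - 4)/(7 * (s^2 + 4)^2)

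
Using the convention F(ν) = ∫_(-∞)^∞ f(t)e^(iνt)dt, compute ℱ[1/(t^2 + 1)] pi*exp(-Abs(ν))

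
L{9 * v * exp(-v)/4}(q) 9/(4 * (q + 1)^2)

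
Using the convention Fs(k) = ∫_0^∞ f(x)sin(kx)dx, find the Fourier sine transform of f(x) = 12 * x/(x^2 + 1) 6 * pi * exp(-k)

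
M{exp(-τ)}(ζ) gamma(ζ)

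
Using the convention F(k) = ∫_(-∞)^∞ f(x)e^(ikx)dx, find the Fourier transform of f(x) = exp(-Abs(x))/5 2/(5*(k^2 + 1))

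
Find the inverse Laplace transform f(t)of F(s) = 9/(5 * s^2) 9 * t/5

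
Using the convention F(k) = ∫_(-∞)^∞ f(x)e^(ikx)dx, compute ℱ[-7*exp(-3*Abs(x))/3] -14/(k^2+9)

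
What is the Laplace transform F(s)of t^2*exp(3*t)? 2/(s - 3)^3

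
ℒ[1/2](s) 1/(2 * s)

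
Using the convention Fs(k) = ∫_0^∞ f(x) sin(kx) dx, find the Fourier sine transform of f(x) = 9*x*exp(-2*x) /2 18*k/(k^2 + 4) ^2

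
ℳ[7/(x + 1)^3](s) 7*pi*(s - 2)*(s - 1)/(2*sin(pi*s))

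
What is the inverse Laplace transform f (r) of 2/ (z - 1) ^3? r^2 * exp (r) 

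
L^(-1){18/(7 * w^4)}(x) 3 * x^3/7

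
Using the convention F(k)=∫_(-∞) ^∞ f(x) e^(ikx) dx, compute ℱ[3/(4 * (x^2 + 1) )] 3 * pi * exp(-Abs(k) ) /4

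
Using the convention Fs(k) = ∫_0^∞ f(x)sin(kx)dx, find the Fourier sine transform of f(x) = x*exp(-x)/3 2*k/(3*(k^2+1)^2)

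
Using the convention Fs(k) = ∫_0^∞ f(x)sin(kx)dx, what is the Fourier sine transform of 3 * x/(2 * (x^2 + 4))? 3 * pi * exp(-2 * k)/4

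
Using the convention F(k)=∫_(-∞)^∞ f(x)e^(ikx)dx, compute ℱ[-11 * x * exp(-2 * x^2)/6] -11 * sqrt(2) * I * sqrt(pi) * k * exp(-k^2/8)/48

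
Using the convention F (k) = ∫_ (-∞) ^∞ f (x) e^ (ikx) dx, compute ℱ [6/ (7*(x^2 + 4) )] 3*pi*exp (-2*Abs (k) ) /7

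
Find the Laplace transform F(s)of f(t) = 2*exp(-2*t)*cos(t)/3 2*(s + 2)/(3*((s + 2)^2 + 1))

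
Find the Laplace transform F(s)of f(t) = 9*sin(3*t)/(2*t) 9*atan(3/s)/2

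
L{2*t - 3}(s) 2/s^2 - 3/s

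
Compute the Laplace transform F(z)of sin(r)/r atan(1/z)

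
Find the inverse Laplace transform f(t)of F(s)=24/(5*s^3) 12*t^2/5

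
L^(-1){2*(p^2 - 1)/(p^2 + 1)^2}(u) 2*u*cos(u)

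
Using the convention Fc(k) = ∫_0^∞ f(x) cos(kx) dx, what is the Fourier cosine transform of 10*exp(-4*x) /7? 40/(7*(k^2 + 16) ) 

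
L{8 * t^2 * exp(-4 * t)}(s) 16/(s + 4)^3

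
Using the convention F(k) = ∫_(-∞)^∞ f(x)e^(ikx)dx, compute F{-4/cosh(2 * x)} -2 * pi/cosh(pi * k/4)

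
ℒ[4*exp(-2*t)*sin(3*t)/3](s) 4/((s + 2)^2 + 9)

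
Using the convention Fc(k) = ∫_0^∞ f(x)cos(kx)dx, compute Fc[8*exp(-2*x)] 16/(k^2 + 4)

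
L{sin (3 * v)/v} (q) atan (3/q)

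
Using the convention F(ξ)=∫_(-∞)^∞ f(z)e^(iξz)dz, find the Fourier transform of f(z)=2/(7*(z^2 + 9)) 2*pi*exp(-3*Abs(ξ))/21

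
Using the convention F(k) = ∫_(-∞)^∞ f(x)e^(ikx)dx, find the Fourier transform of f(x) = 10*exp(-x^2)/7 10*sqrt(pi)*exp(-k^2/4)/7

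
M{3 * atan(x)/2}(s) -3 * pi * sec(pi * s/2)/(4 * s)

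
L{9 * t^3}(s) 54/s^4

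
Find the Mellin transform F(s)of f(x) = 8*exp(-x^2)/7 4*gamma(s/2)/7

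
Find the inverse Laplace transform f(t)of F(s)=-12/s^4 -2 * t^3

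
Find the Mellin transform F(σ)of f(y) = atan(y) -pi*sec(pi*σ/2)/(2*σ)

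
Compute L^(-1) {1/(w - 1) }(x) exp(x) 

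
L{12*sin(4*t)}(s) 48/(s^2 + 16)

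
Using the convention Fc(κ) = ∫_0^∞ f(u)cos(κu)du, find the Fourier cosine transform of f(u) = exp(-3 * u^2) sqrt(3) * sqrt(pi) * exp(-κ^2/12)/6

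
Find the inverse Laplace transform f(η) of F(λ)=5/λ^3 5*η^2/2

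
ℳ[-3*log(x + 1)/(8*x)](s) 3*pi*csc(pi*s)/(8*(s - 1))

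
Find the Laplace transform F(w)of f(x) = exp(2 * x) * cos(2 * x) (w - 2)/((w - 2)^2 + 4)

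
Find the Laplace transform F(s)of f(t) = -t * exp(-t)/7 -1/(7 * (s + 1)^2)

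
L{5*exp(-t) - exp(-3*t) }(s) 5/(s + 1) - 1/(s + 3) 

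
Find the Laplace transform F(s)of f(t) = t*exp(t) (s - 1)^(-2)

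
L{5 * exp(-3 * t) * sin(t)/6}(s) 5/(6 * ((s + 3)^2 + 1))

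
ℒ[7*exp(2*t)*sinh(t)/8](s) 7/(8*((s - 2)^2 - 1))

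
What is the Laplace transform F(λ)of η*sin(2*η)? 4*λ/(λ^2 + 4)^2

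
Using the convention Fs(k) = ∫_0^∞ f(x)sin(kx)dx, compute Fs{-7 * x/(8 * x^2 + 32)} -7 * pi * exp(-2 * k)/16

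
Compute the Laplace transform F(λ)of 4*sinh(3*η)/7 12/(7*(λ^2 - 9))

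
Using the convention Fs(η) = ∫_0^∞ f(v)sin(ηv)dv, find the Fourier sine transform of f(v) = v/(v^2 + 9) pi * exp(-3 * η)/2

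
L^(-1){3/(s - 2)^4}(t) t^3 * exp(2 * t)/2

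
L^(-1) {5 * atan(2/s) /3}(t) 5 * sin(2 * t) /(3 * t) 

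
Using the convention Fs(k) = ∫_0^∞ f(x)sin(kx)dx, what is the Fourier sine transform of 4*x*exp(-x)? 8*k/(k^2 + 1)^2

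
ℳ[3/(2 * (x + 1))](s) 3 * pi * csc(pi * s)/2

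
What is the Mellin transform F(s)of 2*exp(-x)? 2*gamma(s)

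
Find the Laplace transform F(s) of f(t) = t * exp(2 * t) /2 1/(2 * (s - 2) ^2) 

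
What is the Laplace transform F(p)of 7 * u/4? 7/(4 * p^2)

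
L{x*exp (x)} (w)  (w - 1)^ (-2)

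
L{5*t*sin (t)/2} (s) 5*s/ (s^2 + 1)^2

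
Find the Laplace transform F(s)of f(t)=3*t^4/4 18/s^5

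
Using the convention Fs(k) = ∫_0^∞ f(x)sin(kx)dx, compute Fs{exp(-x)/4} k/(4 * (k^2 + 1))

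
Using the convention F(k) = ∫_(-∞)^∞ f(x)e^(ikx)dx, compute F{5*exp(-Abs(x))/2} 5/(k^2 + 1)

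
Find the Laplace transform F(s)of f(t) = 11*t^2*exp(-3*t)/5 22/(5*(s + 3)^3)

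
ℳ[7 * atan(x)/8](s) -7 * pi * sec(pi * s/2)/(16 * s)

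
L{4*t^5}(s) 480/s^6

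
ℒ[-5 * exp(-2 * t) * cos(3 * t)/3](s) 5 * (-s - 2)/(3 * ((s + 2)^2 + 9))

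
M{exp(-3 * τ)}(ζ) gamma(ζ)/3^ζ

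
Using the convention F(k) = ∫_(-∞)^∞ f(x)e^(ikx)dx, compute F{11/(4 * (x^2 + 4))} 11 * pi * exp(-2 * Abs(k))/8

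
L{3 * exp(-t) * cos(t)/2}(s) 3 * (s + 1)/(2 * ((s + 1)^2 + 1))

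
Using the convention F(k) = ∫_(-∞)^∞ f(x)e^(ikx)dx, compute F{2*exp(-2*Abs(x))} 8/(k^2 + 4)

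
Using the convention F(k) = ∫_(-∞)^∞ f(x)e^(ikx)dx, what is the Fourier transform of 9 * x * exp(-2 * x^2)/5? 9 * sqrt(2) * I * sqrt(pi) * k * exp(-k^2/8)/40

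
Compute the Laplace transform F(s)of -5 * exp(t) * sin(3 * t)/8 -15/(8 * (s - 1)^2 + 72)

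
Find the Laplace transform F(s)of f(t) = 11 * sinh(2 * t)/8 11/(4 * (s^2-4))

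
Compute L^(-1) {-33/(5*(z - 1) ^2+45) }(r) -11*exp(r)*sin(3*r) /5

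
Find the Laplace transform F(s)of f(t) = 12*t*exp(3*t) 12/(s - 3)^2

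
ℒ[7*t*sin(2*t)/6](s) 14*s/(3*(s^2 + 4)^2)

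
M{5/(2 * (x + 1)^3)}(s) 5 * pi * (s - 2) * (s - 1)/(4 * sin(pi * s))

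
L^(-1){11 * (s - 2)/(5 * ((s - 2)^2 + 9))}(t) 11 * exp(2 * t) * cos(3 * t)/5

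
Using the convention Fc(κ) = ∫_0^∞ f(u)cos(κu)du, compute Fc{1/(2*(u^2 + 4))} pi*exp(-2*κ)/8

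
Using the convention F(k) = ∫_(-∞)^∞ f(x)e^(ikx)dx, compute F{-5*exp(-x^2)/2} -5*sqrt(pi)*exp(-k^2/4)/2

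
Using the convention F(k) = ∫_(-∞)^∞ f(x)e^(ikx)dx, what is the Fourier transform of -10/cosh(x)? -10*pi/cosh(pi*k/2)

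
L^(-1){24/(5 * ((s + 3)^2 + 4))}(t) 12 * exp(-3 * t) * sin(2 * t)/5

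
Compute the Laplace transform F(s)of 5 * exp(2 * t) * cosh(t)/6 5 * (s - 2)/(6 * ((s - 2)^2 - 1))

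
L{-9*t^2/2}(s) -9/s^3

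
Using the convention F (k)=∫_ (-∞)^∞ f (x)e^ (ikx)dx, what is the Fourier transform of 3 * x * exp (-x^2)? 3 * I * sqrt (pi) * k * exp (-k^2/4)/2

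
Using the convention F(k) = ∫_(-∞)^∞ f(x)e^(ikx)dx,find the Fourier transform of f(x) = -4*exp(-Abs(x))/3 -8/(3*k^2+3)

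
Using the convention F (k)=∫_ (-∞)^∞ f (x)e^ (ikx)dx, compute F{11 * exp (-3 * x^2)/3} 11 * sqrt (3) * sqrt (pi) * exp (-k^2/12)/9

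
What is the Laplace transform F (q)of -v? -1/q^2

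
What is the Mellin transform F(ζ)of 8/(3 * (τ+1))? 8 * pi * csc(pi * ζ)/3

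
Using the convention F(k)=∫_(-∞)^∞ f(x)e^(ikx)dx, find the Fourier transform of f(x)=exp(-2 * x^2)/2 sqrt(2) * sqrt(pi) * exp(-k^2/8)/4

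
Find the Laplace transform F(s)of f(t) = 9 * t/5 9/(5 * s^2)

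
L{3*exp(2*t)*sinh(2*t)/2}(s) 3/(s*(s - 4))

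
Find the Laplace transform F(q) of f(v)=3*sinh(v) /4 3/(4*(q^2 - 1) ) 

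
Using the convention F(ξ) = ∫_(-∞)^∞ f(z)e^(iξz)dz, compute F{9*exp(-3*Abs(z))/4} 27/(2*(ξ^2+9))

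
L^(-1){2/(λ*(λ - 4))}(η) exp(2*η)*sinh(2*η)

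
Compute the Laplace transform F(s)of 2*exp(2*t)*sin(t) 2/((s - 2)^2+1)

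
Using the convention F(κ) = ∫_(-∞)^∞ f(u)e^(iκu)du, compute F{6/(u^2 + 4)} 3*pi*exp(-2*Abs(κ))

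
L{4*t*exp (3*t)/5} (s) 4/ (5*(s - 3)^2)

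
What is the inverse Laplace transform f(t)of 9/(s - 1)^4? 3*t^3*exp(t)/2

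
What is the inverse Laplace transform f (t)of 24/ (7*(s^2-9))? 8*sinh (3*t)/7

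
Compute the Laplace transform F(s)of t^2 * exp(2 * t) 2/(s - 2)^3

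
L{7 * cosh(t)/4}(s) 7 * s/(4 * (s^2 - 1))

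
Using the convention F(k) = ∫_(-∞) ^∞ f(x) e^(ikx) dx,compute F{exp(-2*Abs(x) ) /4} 1/(k^2 + 4) 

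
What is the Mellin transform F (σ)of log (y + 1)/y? -pi*csc (pi*σ)/ (σ - 1)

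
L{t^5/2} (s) 60/s^6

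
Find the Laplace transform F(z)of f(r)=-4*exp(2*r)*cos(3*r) 4*(2 - z)/((z - 2)^2 + 9)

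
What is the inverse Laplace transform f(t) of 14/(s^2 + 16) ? 7 * sin(4 * t) /2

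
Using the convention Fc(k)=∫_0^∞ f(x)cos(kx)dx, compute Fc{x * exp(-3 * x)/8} (9 - k^2)/(8 * (k^2 + 9)^2)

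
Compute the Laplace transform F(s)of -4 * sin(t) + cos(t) s/(s^2 + 1)-4/(s^2 + 1)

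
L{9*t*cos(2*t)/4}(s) 9*(s^2 - 4)/(4*(s^2+4)^2)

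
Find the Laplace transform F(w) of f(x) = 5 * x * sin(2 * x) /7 20 * w/(7 * (w^2+4) ^2) 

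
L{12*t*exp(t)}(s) 12/(s - 1)^2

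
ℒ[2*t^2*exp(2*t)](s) 4/(s - 2)^3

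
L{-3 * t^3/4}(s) -9/(2 * s^4)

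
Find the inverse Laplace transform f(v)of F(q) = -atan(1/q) -sin(v)/v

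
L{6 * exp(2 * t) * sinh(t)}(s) 6/((s - 2)^2-1)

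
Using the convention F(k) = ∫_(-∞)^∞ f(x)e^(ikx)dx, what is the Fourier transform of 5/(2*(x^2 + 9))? 5*pi*exp(-3*Abs(k))/6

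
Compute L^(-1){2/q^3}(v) v^2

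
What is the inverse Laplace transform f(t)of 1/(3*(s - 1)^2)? t*exp(t)/3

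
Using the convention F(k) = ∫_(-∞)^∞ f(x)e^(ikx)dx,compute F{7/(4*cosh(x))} 7*pi/(4*cosh(pi*k/2))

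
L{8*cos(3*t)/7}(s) 8*s/(7*(s^2 + 9))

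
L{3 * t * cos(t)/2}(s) 3 * (s^2-1)/(2 * (s^2+1)^2)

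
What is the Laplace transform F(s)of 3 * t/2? 3/(2 * s^2)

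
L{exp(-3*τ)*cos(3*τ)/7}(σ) (σ + 3)/(7*((σ + 3)^2 + 9))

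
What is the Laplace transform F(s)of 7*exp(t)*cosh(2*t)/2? 7*(s - 1)/(2*((s - 1)^2 - 4))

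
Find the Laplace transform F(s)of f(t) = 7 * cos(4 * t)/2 7 * s/(2 * (s^2 + 16))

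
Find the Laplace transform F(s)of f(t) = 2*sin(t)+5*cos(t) 5*s/(s^2+1)+2/(s^2+1)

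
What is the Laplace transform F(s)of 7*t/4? 7/(4*s^2)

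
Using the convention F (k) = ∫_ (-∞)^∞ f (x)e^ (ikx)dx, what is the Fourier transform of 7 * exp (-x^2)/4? 7 * sqrt (pi) * exp (-k^2/4)/4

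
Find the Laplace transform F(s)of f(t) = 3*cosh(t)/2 3*s/(2*(s^2 - 1))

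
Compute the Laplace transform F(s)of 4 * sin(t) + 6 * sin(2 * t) 12/(s^2 + 4) + 4/(s^2 + 1)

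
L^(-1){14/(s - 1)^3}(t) 7*t^2*exp(t)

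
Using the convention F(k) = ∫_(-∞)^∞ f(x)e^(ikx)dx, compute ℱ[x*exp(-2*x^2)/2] sqrt(2)*I*sqrt(pi)*k*exp(-k^2/8)/16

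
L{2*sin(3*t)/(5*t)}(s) 2*atan(3/s)/5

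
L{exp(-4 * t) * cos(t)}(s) (s + 4)/((s + 4)^2 + 1)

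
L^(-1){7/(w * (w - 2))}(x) 7 * exp(x) * sinh(x)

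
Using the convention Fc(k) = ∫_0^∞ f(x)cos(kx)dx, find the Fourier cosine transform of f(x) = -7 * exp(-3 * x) -21/(k^2 + 9)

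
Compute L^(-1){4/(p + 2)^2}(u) 4*u*exp(-2*u)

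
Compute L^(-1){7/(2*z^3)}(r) 7*r^2/4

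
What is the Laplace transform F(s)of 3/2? 3/(2*s)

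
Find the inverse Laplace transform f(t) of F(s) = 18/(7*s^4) 3*t^3/7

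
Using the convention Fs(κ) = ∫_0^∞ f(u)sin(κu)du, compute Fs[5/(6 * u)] 5 * pi/12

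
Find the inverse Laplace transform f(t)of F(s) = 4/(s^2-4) 2*sinh(2*t)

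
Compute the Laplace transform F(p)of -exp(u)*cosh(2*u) (1 - p)/((p - 1)^2 - 4)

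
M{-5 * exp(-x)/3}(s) -5 * gamma(s)/3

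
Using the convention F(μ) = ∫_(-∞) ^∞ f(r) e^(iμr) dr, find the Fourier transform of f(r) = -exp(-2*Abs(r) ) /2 -2/(μ^2 + 4) 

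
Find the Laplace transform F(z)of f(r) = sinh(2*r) 2/(z^2-4)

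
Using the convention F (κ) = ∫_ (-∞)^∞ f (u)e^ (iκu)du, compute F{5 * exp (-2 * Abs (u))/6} 10/ (3 * (κ^2 + 4))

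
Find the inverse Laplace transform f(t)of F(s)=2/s 2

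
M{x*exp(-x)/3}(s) gamma(s + 1)/3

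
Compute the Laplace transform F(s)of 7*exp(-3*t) 7/(s+3)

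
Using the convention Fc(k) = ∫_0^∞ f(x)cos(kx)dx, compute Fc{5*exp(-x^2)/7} 5*sqrt(pi)*exp(-k^2/4)/14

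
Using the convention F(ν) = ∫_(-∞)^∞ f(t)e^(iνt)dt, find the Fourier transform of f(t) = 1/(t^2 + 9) pi * exp(-3 * Abs(ν))/3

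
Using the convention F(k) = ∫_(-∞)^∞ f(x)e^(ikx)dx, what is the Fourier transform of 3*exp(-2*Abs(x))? 12/(k^2 + 4)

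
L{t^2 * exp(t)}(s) 2/(s - 1)^3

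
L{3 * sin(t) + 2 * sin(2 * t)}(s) 3/(s^2 + 1) + 4/(s^2 + 4)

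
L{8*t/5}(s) 8/(5*s^2)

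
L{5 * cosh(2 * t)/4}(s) 5 * s/(4 * (s^2 - 4))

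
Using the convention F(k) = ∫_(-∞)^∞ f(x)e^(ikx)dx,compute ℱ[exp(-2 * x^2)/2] sqrt(2) * sqrt(pi) * exp(-k^2/8)/4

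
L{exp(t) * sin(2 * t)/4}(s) 1/(2 * ((s - 1)^2 + 4))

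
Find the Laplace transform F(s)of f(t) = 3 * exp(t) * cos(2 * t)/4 3 * (s - 1)/(4 * ((s - 1)^2 + 4))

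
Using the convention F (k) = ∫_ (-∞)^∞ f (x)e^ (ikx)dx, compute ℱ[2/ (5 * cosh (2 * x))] pi/ (5 * cosh (pi * k/4))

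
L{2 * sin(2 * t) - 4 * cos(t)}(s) 4/(s^2 + 4) - 4 * s/(s^2 + 1)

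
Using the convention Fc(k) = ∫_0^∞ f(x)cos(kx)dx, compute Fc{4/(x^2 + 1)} 2*pi*exp(-k)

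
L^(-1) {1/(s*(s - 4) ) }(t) exp(2*t)*sinh(2*t) /2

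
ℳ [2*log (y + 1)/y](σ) -2*pi*csc (pi*σ)/ (σ - 1)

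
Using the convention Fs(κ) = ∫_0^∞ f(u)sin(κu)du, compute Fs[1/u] pi/2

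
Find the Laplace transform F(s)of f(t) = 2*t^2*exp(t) 4/(s - 1)^3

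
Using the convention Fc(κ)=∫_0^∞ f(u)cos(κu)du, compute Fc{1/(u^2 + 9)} pi * exp(-3 * κ)/6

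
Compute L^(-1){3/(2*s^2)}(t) 3*t/2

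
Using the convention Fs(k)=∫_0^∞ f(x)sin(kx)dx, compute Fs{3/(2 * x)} 3 * pi/4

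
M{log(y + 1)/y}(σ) -pi*csc(pi*σ)/(σ - 1)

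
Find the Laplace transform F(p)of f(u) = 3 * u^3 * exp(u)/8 9/(4 * (p - 1)^4)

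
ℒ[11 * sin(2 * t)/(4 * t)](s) 11 * atan(2/s)/4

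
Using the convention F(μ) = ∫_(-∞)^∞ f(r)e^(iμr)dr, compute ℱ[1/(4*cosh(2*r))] pi/(8*cosh(pi*μ/4))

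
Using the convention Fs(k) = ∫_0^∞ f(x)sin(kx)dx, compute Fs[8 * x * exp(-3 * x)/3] 16 * k/(k^2 + 9)^2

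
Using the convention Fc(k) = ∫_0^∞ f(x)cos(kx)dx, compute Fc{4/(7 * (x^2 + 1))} 2 * pi * exp(-k)/7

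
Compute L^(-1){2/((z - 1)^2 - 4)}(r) exp(r)*sinh(2*r)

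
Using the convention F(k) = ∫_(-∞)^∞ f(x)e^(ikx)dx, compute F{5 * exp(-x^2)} 5 * sqrt(pi) * exp(-k^2/4)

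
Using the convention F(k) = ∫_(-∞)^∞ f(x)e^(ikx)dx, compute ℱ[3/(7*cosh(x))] 3*pi/(7*cosh(pi*k/2))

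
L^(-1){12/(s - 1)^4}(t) 2*t^3*exp(t)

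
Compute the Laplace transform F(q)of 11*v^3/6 11/q^4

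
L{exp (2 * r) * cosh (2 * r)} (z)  (z - 2)/ (z * (z - 4))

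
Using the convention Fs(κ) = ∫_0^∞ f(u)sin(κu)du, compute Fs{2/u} pi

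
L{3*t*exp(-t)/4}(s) 3/(4*(s + 1)^2)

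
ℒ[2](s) 2/s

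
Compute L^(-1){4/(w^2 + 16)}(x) sin(4*x)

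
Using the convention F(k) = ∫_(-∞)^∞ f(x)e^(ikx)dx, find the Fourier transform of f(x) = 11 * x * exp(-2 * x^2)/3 11 * sqrt(2) * I * sqrt(pi) * k * exp(-k^2/8)/24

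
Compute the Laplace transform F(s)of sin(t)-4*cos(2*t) 1/(s^2 + 1)-4*s/(s^2 + 4)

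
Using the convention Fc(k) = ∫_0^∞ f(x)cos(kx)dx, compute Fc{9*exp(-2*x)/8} 9/(4*(k^2 + 4))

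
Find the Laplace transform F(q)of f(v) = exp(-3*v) 1/(q + 3)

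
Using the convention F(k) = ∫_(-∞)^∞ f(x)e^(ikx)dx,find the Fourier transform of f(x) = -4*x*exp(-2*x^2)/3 -sqrt(2)*I*sqrt(pi)*k*exp(-k^2/8)/6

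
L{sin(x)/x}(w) atan(1/w)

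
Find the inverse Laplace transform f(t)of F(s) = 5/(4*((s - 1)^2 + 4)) 5*exp(t)*sin(2*t)/8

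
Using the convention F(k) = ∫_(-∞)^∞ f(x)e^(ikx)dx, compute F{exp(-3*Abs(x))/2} 3/(k^2+9)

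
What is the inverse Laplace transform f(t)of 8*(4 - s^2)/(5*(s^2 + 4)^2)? -8*t*cos(2*t)/5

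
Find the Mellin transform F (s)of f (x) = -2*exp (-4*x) -2^ (1 - 2*s)*gamma (s)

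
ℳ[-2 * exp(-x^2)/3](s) -gamma(s/2)/3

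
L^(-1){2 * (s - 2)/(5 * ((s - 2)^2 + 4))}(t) 2 * exp(2 * t) * cos(2 * t)/5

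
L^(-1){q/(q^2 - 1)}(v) cosh(v)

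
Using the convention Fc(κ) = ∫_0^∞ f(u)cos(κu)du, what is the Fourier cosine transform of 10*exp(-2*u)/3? 20/(3*(κ^2 + 4))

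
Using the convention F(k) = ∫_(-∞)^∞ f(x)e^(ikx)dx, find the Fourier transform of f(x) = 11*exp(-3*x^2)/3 11*sqrt(3)*sqrt(pi)*exp(-k^2/12)/9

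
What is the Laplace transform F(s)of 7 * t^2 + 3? 14/s^3 + 3/s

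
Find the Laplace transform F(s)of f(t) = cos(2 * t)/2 s/(2 * (s^2 + 4))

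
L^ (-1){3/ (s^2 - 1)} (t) 3*sinh (t)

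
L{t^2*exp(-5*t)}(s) 2/(s + 5)^3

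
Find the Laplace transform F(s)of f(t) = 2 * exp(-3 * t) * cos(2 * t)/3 2 * (s + 3)/(3 * ((s + 3)^2 + 4))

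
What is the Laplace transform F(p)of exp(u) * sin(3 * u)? 3/((p - 1)^2+9)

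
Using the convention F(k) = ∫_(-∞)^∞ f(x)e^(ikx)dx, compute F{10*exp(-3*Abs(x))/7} 60/(7*(k^2 + 9))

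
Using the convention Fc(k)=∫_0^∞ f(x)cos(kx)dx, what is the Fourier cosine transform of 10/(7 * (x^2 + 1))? 5 * pi * exp(-k)/7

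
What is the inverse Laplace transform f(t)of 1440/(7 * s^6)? 12 * t^5/7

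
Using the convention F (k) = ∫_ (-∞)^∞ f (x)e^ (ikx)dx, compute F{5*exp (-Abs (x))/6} 5/ (3*(k^2 + 1))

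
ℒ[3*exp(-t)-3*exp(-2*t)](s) 3/(s + 1)-3/(s + 2) 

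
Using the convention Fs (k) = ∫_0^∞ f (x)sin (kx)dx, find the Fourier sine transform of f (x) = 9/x 9*pi/2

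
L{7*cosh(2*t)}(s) 7*s/(s^2 - 4)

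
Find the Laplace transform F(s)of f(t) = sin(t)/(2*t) atan(1/s)/2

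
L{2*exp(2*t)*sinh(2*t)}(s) 4/(s*(s - 4))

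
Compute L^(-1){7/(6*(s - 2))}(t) 7*exp(2*t)/6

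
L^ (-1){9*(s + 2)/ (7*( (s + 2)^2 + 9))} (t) 9*exp (-2*t)*cos (3*t)/7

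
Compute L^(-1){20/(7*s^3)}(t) 10*t^2/7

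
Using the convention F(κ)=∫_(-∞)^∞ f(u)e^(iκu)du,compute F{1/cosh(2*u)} pi/(2*cosh(pi*κ/4))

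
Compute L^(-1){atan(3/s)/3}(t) sin(3 * t)/(3 * t)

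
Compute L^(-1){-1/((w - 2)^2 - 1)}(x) -exp(2*x)*sinh(x)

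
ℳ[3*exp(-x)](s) 3*gamma(s)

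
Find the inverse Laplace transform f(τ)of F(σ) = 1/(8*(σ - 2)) exp(2*τ)/8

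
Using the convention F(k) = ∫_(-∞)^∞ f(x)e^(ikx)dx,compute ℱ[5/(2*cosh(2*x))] 5*pi/(4*cosh(pi*k/4))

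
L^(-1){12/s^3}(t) 6*t^2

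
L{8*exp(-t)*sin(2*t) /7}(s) 16/(7*((s + 1) ^2 + 4) ) 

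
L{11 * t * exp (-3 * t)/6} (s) 11/ (6 * (s + 3)^2)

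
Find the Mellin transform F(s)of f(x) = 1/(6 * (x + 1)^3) pi * (s - 2) * (s - 1)/(12 * sin(pi * s))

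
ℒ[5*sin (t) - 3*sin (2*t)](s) 5/ (s^2+1) - 6/ (s^2+4)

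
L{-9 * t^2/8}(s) -9/(4 * s^3)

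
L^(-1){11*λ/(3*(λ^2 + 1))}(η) 11*cos(η)/3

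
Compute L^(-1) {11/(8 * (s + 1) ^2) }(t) 11 * t * exp(-t) /8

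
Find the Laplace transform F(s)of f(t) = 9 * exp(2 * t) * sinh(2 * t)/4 9/(2 * s * (s - 4))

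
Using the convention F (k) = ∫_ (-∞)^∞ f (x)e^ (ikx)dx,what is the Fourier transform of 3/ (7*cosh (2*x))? 3*pi/ (14*cosh (pi*k/4))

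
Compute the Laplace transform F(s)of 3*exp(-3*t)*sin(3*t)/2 9/(2*((s + 3)^2 + 9))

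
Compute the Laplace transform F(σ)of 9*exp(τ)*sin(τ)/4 9/(4*((σ - 1)^2 + 1))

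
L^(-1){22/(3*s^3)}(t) 11*t^2/3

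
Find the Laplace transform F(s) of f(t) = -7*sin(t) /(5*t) -7*atan(1/s) /5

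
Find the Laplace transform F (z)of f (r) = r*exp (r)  (z - 1)^ (-2)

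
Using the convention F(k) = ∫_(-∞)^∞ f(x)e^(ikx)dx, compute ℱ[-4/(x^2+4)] -2 * pi * exp(-2 * Abs(k))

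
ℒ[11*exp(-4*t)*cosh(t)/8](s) 11*(s + 4)/(8*((s + 4)^2 - 1))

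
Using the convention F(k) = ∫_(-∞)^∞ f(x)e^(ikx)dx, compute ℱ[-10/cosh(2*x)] -5*pi/cosh(pi*k/4)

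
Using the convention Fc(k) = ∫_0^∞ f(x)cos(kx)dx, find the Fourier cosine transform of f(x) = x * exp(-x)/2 (1 - k^2)/(2 * (k^2 + 1)^2)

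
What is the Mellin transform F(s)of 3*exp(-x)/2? 3*gamma(s)/2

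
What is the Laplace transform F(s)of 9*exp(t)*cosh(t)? 9*(s - 1)/(s*(s - 2))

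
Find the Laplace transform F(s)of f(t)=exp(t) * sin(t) 1/((s - 1)^2 + 1)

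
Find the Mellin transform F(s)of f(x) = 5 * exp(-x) 5 * gamma(s)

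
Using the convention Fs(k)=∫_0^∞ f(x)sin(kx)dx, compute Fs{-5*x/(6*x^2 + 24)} -5*pi*exp(-2*k)/12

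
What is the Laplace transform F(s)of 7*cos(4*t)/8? 7*s/(8*(s^2 + 16))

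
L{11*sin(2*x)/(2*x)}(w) 11*atan(2/w)/2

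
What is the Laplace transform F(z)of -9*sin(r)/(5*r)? -9*atan(1/z)/5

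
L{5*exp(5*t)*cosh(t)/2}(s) 5*(s - 5)/(2*((s - 5)^2 - 1))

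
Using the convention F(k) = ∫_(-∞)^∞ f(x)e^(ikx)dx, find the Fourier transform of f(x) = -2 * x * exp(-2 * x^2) -sqrt(2) * I * sqrt(pi) * k * exp(-k^2/8)/4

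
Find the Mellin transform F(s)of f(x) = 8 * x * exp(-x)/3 8 * gamma(s + 1)/3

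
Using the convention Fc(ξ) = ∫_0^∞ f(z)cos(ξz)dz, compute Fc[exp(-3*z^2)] sqrt(3)*sqrt(pi)*exp(-ξ^2/12)/6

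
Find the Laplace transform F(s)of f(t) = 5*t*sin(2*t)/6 10*s/(3*(s^2 + 4)^2)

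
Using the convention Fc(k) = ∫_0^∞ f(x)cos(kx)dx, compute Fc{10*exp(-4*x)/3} 40/(3*(k^2 + 16))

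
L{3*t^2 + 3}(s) 3/s + 6/s^3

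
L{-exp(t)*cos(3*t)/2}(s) (1 - s)/(2*((s - 1)^2 + 9))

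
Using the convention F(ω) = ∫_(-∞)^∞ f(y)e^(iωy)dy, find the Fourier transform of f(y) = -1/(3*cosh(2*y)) -pi/(6*cosh(pi*ω/4))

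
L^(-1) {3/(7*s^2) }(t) 3*t/7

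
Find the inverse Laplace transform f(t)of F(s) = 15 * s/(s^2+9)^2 5 * t * sin(3 * t)/2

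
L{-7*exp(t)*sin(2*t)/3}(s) -14/(3*(s - 1)^2 + 12)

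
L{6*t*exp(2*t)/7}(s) 6/(7*(s - 2)^2)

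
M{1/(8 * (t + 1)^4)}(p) gamma(p) * gamma(4 - p)/48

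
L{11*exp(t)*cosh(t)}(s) 11*(s - 1)/(s*(s - 2))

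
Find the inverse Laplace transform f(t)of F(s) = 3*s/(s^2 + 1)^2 3*t*sin(t)/2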